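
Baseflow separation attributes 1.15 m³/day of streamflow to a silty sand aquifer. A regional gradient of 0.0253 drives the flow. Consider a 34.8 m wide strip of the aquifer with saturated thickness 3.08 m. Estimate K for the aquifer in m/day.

Cross-sectional area A = 34.8 × 3.08 = 107.2 m².
Hydraulic gradient i = 0.0253.
From Q = K·A·i, K = Q / (A·i) = 1.15 / (107.2 × 0.02530) = 0.4241 m/day.

0.424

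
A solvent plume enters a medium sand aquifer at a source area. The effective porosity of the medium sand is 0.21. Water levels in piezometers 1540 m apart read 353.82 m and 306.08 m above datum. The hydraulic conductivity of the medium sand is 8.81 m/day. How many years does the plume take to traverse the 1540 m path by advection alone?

Hydraulic gradient i = (353.82 − 306.08) / 1540 = 47.74 / 1540 = 0.03100.
Darcy flux q = K · i = 8.810 × 0.03100 = 0.2731 m/day.
Seepage velocity v = q / n_e = 0.2731 / 0.21 = 1.301 m/day.
Travel time t = L / v = 1540 / 1.301 = 1184 days = 3.242 years.

3.24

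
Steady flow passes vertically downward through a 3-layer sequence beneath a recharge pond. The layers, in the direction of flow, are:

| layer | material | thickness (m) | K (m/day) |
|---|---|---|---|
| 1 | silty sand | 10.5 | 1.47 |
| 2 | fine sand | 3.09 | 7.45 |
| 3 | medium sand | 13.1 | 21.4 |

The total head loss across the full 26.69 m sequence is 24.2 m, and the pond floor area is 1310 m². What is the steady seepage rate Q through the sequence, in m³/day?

Flow is perpendicular to layering, so the layers act in series and the equivalent K is the thickness-weighted harmonic mean.
Total thickness L = 10.5 + 3.09 + 13.1 = 26.69 m.
Σ(b_i/K_i) = 10.5/1.47 + 3.09/7.45 + 13.1/21.4 = 8.170 d.
K_eq = L / Σ(b_i/K_i) = 26.69 / 8.170 = 3.267 m/day.
Q = K_eq · A · (Δh/L) = 3.267 × 1310 × (24.2/26.69) = 3880 m³/day.

3880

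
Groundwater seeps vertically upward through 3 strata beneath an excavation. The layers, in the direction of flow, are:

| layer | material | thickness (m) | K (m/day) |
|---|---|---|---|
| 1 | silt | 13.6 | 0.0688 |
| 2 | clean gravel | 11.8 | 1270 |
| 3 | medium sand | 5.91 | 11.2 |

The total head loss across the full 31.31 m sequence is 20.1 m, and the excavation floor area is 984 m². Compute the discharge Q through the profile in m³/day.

Flow is perpendicular to layering, so the layers act in series and the equivalent K is the thickness-weighted harmonic mean.
Total thickness L = 13.6 + 11.8 + 5.91 = 31.31 m.
Σ(b_i/K_i) = 13.6/0.0688 + 11.8/1270 + 5.91/11.2 = 198.2 d.
K_eq = L / Σ(b_i/K_i) = 31.31 / 198.2 = 0.1580 m/day.
Q = K_eq · A · (Δh/L) = 0.1580 × 984 × (20.1/31.31) = 99.78 m³/day.

99.8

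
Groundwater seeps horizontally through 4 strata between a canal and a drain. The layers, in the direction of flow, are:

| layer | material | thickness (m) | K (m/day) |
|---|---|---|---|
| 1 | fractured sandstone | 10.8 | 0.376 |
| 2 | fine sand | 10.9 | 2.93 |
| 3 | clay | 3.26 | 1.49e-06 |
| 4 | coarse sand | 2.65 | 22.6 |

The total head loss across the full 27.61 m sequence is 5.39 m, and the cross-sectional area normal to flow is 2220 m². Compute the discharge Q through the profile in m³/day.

Flow is perpendicular to layering, so the layers act in series and the equivalent K is the thickness-weighted harmonic mean.
Total thickness L = 10.8 + 10.9 + 3.26 + 2.65 = 27.61 m.
Σ(b_i/K_i) = 10.8/0.376 + 10.9/2.93 + 3.26/1.49e-06 + 2.65/22.6 = 2.188e+06 d.
K_eq = L / Σ(b_i/K_i) = 27.61 / 2.188e+06 = 1.262e-05 m/day.
Q = K_eq · A · (Δh/L) = 1.262e-05 × 2220 × (5.39/27.61) = 0.005469 m³/day.

0.00547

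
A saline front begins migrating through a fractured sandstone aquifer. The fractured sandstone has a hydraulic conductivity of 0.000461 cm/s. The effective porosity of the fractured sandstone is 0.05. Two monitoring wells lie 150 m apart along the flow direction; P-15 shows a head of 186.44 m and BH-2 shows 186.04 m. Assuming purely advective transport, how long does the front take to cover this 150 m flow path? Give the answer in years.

Convert K: 0.000461 cm/s × 864 = 0.3983 m/day.
Hydraulic gradient i = (186.44 − 186.04) / 150 = 0.4 / 150 = 0.002667.
Darcy flux q = K · i = 0.3983 × 0.002667 = 0.001062 m/day.
Seepage velocity v = q / n_e = 0.001062 / 0.05 = 0.02124 m/day.
Travel time t = L / v = 150 / 0.02124 = 7061 days = 19.33 years.

19.3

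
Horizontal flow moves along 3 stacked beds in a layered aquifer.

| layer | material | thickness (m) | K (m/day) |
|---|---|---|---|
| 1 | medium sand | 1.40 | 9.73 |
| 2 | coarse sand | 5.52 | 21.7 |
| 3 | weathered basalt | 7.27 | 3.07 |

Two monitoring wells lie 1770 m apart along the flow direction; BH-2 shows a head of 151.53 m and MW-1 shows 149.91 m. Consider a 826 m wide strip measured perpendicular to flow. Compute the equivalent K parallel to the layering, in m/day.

11.0

Flow is parallel to layering, so each bed carries its own Darcy discharge and the transmissivities add.
Σ(K_i·b_i) = 9.73×1.40 + 21.7×5.52 + 3.07×7.27 = 155.7 m²/day.
Total thickness b = 14.19 m, so K_eq = Σ(K_i·b_i)/b = 10.97 m/day.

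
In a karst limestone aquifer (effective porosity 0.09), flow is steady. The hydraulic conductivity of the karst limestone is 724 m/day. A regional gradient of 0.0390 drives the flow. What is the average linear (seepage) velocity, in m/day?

Hydraulic gradient i = 0.0390.
Darcy flux q = K · i = 724.0 × 0.03900 = 28.24 m/day.
Seepage velocity v = q / n_e = 28.24 / 0.09 = 313.7 m/day.

314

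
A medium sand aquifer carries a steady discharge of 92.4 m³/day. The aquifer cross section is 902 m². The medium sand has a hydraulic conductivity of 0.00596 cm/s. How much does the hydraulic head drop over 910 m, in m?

Convert K: 0.00596 cm/s × 864 = 5.149 m/day.
From Q = K·A·i, i = Q / (K·A) = 92.4 / (5.149 × 902.0) = 0.01989.
Head loss Δh = i · L = 0.01989 × 910 = 18.10 m.

18.1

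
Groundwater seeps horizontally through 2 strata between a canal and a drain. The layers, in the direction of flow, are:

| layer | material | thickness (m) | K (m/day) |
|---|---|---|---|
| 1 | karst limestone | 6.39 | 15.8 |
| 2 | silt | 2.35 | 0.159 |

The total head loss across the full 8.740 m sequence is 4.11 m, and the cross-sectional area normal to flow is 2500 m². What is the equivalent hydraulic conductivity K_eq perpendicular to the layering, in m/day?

0.576

Flow is perpendicular to layering, so the layers act in series and the equivalent K is the thickness-weighted harmonic mean.
Total thickness L = 6.39 + 2.35 = 8.740 m.
Σ(b_i/K_i) = 6.39/15.8 + 2.35/0.159 = 15.18 d.
K_eq = L / Σ(b_i/K_i) = 8.740 / 15.18 = 0.5756 m/day.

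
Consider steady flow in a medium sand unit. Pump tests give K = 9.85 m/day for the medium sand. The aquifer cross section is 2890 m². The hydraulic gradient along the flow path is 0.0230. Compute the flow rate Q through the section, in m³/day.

655

Hydraulic gradient i = 0.0230.
Darcy's law: Q = K · A · i = 9.850 × 2890 × 0.02300 = 654.7 m³/day.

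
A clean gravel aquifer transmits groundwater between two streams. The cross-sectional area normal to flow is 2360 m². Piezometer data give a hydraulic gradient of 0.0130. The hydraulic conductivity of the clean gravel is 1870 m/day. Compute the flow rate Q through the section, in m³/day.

57400

Hydraulic gradient i = 0.0130.
Darcy's law: Q = K · A · i = 1870 × 2360 × 0.01300 = 57372 m³/day.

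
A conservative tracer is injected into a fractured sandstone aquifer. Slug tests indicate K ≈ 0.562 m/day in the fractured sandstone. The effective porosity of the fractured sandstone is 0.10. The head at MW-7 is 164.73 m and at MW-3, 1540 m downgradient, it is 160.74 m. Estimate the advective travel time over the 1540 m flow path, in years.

290

Hydraulic gradient i = (164.73 − 160.74) / 1540 = 3.99 / 1540 = 0.002591.
Darcy flux q = K · i = 0.5620 × 0.002591 = 0.001456 m/day.
Seepage velocity v = q / n_e = 0.001456 / 0.10 = 0.01456 m/day.
Travel time t = L / v = 1540 / 0.01456 = 1.058e+05 days = 289.6 years.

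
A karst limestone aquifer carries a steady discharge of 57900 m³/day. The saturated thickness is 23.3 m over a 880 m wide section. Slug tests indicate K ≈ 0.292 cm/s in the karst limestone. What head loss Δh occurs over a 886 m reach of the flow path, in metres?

9.92

Convert K: 0.292 cm/s × 864 = 252.3 m/day.
Cross-sectional area A = 880 × 23.3 = 20504 m².
From Q = K·A·i, i = Q / (K·A) = 57900 / (252.3 × 20504) = 0.01119.
Head loss Δh = i · L = 0.01119 × 886 = 9.917 m.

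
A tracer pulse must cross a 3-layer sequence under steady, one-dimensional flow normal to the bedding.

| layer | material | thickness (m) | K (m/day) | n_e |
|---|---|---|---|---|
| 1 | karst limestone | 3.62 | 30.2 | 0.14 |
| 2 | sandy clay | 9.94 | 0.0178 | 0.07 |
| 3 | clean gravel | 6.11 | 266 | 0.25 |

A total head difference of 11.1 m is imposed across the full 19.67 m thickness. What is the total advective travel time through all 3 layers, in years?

0.376

With flow normal to the layers, continuity requires the same specific discharge q through every layer.
Σ(b_i/K_i) = 3.62/30.2 + 9.94/0.0178 + 6.11/266 = 558.6 d.
q = Δh / Σ(b_i/K_i) = 11.1 / 558.6 = 0.01987 m/day.
In each layer the seepage velocity is v_i = q/n_i, so the layer transit time is t_i = b_i·n_i / q:
  layer 1 (karst limestone): t_1 = 3.62 × 0.14 / 0.01987 = 25.50 d
  layer 2 (sandy clay): t_2 = 9.94 × 0.07 / 0.01987 = 35.01 d
  layer 3 (clean gravel): t_3 = 6.11 × 0.25 / 0.01987 = 76.87 d
Total t = Σ t_i = 137.4 days = 0.3761 years.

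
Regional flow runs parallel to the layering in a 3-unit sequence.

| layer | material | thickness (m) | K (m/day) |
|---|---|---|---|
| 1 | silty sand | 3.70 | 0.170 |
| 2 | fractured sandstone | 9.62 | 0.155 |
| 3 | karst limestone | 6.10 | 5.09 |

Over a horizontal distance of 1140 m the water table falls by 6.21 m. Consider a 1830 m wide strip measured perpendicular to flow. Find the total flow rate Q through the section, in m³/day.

331

Flow is parallel to layering, so each bed carries its own Darcy discharge and the transmissivities add.
Σ(K_i·b_i) = 0.170×3.70 + 0.155×9.62 + 5.09×6.10 = 33.17 m²/day.
Hydraulic gradient i = Δh / L = 6.21 / 1140 = 0.005447.
Q = Σ(K_i·b_i) · W · i = 33.17 × 1830 × 0.005447 = 330.7 m³/day.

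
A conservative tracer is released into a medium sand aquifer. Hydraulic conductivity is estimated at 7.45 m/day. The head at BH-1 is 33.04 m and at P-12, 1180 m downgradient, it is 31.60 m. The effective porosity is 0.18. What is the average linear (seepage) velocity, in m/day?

0.0505

Hydraulic gradient i = (33.04 − 31.60) / 1180 = 1.44 / 1180 = 0.001220.
Darcy flux q = K · i = 7.450 × 0.001220 = 0.009092 m/day.
Seepage velocity v = q / n_e = 0.009092 / 0.18 = 0.05051 m/day.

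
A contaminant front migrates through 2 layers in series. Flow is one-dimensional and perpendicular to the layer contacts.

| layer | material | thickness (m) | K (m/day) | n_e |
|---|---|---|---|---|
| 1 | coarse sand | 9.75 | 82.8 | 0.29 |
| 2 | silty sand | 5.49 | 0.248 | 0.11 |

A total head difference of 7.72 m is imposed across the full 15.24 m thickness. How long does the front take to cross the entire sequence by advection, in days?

With flow normal to the layers, continuity requires the same specific discharge q through every layer.
Σ(b_i/K_i) = 9.75/82.8 + 5.49/0.248 = 22.25 d.
q = Δh / Σ(b_i/K_i) = 7.72 / 22.25 = 0.3469 m/day.
In each layer the seepage velocity is v_i = q/n_i, so the layer transit time is t_i = b_i·n_i / q:
  layer 1 (coarse sand): t_1 = 9.75 × 0.29 / 0.3469 = 8.151 d
  layer 2 (silty sand): t_2 = 5.49 × 0.11 / 0.3469 = 1.741 d
Total t = Σ t_i = 9.892 days.

9.89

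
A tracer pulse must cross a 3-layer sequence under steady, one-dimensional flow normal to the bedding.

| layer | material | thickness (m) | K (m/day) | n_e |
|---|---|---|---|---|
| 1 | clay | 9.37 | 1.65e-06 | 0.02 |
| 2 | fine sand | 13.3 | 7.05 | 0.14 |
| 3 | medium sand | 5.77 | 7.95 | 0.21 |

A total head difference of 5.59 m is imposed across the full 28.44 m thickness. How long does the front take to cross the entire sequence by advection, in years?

9070

With flow normal to the layers, continuity requires the same specific discharge q through every layer.
Σ(b_i/K_i) = 9.37/1.65e-06 + 13.3/7.05 + 5.77/7.95 = 5.679e+06 d.
q = Δh / Σ(b_i/K_i) = 5.59 / 5.679e+06 = 9.844e-07 m/day.
In each layer the seepage velocity is v_i = q/n_i, so the layer transit time is t_i = b_i·n_i / q:
  layer 1 (clay): t_1 = 9.37 × 0.02 / 9.844e-07 = 1.904e+05 d
  layer 2 (fine sand): t_2 = 13.3 × 0.14 / 9.844e-07 = 1.892e+06 d
  layer 3 (medium sand): t_3 = 5.77 × 0.21 / 9.844e-07 = 1.231e+06 d
Total t = Σ t_i = 3.313e+06 days = 9070 years.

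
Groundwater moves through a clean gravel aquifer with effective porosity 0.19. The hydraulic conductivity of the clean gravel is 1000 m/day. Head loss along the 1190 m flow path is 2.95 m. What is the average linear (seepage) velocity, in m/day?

13.0

Hydraulic gradient i = Δh / L = 2.95 / 1190 = 0.002479.
Darcy flux q = K · i = 1000 × 0.002479 = 2.479 m/day.
Seepage velocity v = q / n_e = 2.479 / 0.19 = 13.05 m/day.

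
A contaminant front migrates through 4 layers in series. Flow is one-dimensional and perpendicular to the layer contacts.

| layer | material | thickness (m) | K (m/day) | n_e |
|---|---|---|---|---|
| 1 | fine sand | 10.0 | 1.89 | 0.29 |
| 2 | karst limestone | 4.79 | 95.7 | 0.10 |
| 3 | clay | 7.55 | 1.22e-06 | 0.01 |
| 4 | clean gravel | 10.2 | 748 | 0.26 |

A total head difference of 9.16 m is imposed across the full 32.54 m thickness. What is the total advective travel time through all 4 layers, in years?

11300

With flow normal to the layers, continuity requires the same specific discharge q through every layer.
Σ(b_i/K_i) = 10.0/1.89 + 4.79/95.7 + 7.55/1.22e-06 + 10.2/748 = 6.189e+06 d.
q = Δh / Σ(b_i/K_i) = 9.16 / 6.189e+06 = 1.480e-06 m/day.
In each layer the seepage velocity is v_i = q/n_i, so the layer transit time is t_i = b_i·n_i / q:
  layer 1 (fine sand): t_1 = 10.0 × 0.29 / 1.480e-06 = 1.959e+06 d
  layer 2 (karst limestone): t_2 = 4.79 × 0.10 / 1.480e-06 = 3.236e+05 d
  layer 3 (clay): t_3 = 7.55 × 0.01 / 1.480e-06 = 51008 d
  layer 4 (clean gravel): t_4 = 10.2 × 0.26 / 1.480e-06 = 1.792e+06 d
Total t = Σ t_i = 4.126e+06 days = 11295 years.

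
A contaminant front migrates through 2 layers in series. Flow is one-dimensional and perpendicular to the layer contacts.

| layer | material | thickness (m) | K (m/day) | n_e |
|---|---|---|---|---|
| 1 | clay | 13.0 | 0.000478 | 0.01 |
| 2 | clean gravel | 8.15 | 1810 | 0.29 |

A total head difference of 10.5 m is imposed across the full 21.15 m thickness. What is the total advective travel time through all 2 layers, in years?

17.7

With flow normal to the layers, continuity requires the same specific discharge q through every layer.
Σ(b_i/K_i) = 13.0/0.000478 + 8.15/1810 = 27197 d.
q = Δh / Σ(b_i/K_i) = 10.5 / 27197 = 0.0003861 m/day.
In each layer the seepage velocity is v_i = q/n_i, so the layer transit time is t_i = b_i·n_i / q:
  layer 1 (clay): t_1 = 13.0 × 0.01 / 0.0003861 = 336.7 d
  layer 2 (clean gravel): t_2 = 8.15 × 0.29 / 0.0003861 = 6122 d
Total t = Σ t_i = 6459 days = 17.68 years.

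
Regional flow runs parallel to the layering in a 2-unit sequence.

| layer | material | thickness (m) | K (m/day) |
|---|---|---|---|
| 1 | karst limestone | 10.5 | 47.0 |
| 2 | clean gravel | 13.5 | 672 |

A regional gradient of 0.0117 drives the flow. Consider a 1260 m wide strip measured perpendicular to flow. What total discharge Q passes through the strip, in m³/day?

Flow is parallel to layering, so each bed carries its own Darcy discharge and the transmissivities add.
Σ(K_i·b_i) = 47.0×10.5 + 672×13.5 = 9566 m²/day.
Hydraulic gradient i = 0.0117.
Q = Σ(K_i·b_i) · W · i = 9566 × 1260 × 0.01170 = 1.410e+05 m³/day.

141000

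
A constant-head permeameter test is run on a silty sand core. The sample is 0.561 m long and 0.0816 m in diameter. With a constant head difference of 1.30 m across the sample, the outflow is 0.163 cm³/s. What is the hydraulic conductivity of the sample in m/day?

Cross-sectional area A = π·(d/2)² = π × (0.0816/2)² = 0.005230 m².
Convert discharge: 0.163 cm³/s = 1.630e-07 m³/s.
Darcy's law rearranged: K = Q·L / (A·Δh) = 1.630e-07 × 0.561 / (0.005230 × 1.30) = 1.345e-05 m/s = 1.162 m/day.

1.16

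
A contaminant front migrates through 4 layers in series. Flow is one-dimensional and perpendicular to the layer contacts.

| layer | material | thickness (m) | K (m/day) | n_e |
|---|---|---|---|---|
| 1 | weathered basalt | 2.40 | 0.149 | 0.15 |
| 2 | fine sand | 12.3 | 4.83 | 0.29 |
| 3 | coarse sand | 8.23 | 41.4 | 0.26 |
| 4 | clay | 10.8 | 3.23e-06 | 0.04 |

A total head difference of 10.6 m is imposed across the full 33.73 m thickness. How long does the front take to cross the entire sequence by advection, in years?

5610

With flow normal to the layers, continuity requires the same specific discharge q through every layer.
Σ(b_i/K_i) = 2.40/0.149 + 12.3/4.83 + 8.23/41.4 + 10.8/3.23e-06 = 3.344e+06 d.
q = Δh / Σ(b_i/K_i) = 10.6 / 3.344e+06 = 3.170e-06 m/day.
In each layer the seepage velocity is v_i = q/n_i, so the layer transit time is t_i = b_i·n_i / q:
  layer 1 (weathered basalt): t_1 = 2.40 × 0.15 / 3.170e-06 = 1.136e+05 d
  layer 2 (fine sand): t_2 = 12.3 × 0.29 / 3.170e-06 = 1.125e+06 d
  layer 3 (coarse sand): t_3 = 8.23 × 0.26 / 3.170e-06 = 6.750e+05 d
  layer 4 (clay): t_4 = 10.8 × 0.04 / 3.170e-06 = 1.363e+05 d
Total t = Σ t_i = 2.050e+06 days = 5613 years.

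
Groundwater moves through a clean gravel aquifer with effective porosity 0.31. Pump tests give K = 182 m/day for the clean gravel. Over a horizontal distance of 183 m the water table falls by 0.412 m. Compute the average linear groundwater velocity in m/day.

1.32

Hydraulic gradient i = Δh / L = 0.412 / 183 = 0.002251.
Darcy flux q = K · i = 182.0 × 0.002251 = 0.4097 m/day.
Seepage velocity v = q / n_e = 0.4097 / 0.31 = 1.322 m/day.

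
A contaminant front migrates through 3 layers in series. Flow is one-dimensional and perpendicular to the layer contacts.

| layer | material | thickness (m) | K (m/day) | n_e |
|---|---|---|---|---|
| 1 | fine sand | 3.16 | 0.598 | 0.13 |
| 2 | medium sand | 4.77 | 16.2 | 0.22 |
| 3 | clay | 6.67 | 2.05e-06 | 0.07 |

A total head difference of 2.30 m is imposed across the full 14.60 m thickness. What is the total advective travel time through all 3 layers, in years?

With flow normal to the layers, continuity requires the same specific discharge q through every layer.
Σ(b_i/K_i) = 3.16/0.598 + 4.77/16.2 + 6.67/2.05e-06 = 3.254e+06 d.
q = Δh / Σ(b_i/K_i) = 2.30 / 3.254e+06 = 7.069e-07 m/day.
In each layer the seepage velocity is v_i = q/n_i, so the layer transit time is t_i = b_i·n_i / q:
  layer 1 (fine sand): t_1 = 3.16 × 0.13 / 7.069e-07 = 5.811e+05 d
  layer 2 (medium sand): t_2 = 4.77 × 0.22 / 7.069e-07 = 1.485e+06 d
  layer 3 (clay): t_3 = 6.67 × 0.07 / 7.069e-07 = 6.605e+05 d
Total t = Σ t_i = 2.726e+06 days = 7464 years.

7460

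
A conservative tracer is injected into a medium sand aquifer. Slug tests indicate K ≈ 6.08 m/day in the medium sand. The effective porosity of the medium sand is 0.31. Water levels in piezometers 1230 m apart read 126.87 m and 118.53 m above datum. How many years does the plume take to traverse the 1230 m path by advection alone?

25.3

Hydraulic gradient i = (126.87 − 118.53) / 1230 = 8.34 / 1230 = 0.006780.
Darcy flux q = K · i = 6.080 × 0.006780 = 0.04123 m/day.
Seepage velocity v = q / n_e = 0.04123 / 0.31 = 0.1330 m/day.
Travel time t = L / v = 1230 / 0.1330 = 9249 days = 25.32 years.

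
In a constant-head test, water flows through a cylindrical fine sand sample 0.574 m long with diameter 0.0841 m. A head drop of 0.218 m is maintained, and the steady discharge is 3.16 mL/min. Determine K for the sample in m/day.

2.16

Cross-sectional area A = π·(d/2)² = π × (0.0841/2)² = 0.005555 m².
Convert discharge: 3.16 mL/min = 5.267e-08 m³/s.
Darcy's law rearranged: K = Q·L / (A·Δh) = 5.267e-08 × 0.574 / (0.005555 × 0.218) = 2.496e-05 m/s = 2.157 m/day.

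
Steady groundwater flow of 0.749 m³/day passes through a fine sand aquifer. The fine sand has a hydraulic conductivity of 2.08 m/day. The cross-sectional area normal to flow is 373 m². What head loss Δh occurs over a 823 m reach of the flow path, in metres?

From Q = K·A·i, i = Q / (K·A) = 0.749 / (2.080 × 373.0) = 0.0009654.
Head loss Δh = i · L = 0.0009654 × 823 = 0.7945 m.

0.795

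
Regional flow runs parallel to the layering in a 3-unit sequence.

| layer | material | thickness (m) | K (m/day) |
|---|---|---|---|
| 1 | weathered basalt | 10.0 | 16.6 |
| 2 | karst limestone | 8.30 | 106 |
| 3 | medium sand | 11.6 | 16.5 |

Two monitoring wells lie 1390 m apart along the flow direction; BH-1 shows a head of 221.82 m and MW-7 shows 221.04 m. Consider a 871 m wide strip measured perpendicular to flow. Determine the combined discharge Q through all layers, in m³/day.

Flow is parallel to layering, so each bed carries its own Darcy discharge and the transmissivities add.
Σ(K_i·b_i) = 16.6×10.0 + 106×8.30 + 16.5×11.6 = 1237 m²/day.
Hydraulic gradient i = (221.82 − 221.04) / 1390 = 0.78 / 1390 = 0.0005612.
Q = Σ(K_i·b_i) · W · i = 1237 × 871 × 0.0005612 = 604.7 m³/day.

605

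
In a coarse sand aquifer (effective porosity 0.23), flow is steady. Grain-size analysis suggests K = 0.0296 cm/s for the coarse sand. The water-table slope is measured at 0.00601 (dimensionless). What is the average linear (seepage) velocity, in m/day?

0.668

Convert K: 0.0296 cm/s × 864 = 25.57 m/day.
Hydraulic gradient i = 0.00601.
Darcy flux q = K · i = 25.57 × 0.006010 = 0.1537 m/day.
Seepage velocity v = q / n_e = 0.1537 / 0.23 = 0.6683 m/day.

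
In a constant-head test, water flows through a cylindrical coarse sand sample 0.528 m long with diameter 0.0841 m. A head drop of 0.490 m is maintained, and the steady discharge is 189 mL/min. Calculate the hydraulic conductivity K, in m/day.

Cross-sectional area A = π·(d/2)² = π × (0.0841/2)² = 0.005555 m².
Convert discharge: 189 mL/min = 3.150e-06 m³/s.
Darcy's law rearranged: K = Q·L / (A·Δh) = 3.150e-06 × 0.528 / (0.005555 × 0.490) = 0.0006110 m/s = 52.79 m/day.

52.8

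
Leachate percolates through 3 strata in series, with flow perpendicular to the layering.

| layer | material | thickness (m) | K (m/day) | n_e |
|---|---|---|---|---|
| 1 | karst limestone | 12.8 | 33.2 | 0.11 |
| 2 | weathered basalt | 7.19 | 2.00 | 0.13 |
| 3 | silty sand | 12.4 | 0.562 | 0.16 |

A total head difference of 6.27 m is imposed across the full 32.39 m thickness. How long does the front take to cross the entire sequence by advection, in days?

18.0

With flow normal to the layers, continuity requires the same specific discharge q through every layer.
Σ(b_i/K_i) = 12.8/33.2 + 7.19/2.00 + 12.4/0.562 = 26.04 d.
q = Δh / Σ(b_i/K_i) = 6.27 / 26.04 = 0.2407 m/day.
In each layer the seepage velocity is v_i = q/n_i, so the layer transit time is t_i = b_i·n_i / q:
  layer 1 (karst limestone): t_1 = 12.8 × 0.11 / 0.2407 = 5.849 d
  layer 2 (weathered basalt): t_2 = 7.19 × 0.13 / 0.2407 = 3.883 d
  layer 3 (silty sand): t_3 = 12.4 × 0.16 / 0.2407 = 8.241 d
Total t = Σ t_i = 17.97 days.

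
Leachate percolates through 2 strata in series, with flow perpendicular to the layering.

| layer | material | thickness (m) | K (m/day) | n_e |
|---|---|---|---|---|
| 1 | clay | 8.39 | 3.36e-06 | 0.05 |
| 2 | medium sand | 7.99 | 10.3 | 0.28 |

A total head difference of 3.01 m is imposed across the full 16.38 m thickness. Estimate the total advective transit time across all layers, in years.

With flow normal to the layers, continuity requires the same specific discharge q through every layer.
Σ(b_i/K_i) = 8.39/3.36e-06 + 7.99/10.3 = 2.497e+06 d.
q = Δh / Σ(b_i/K_i) = 3.01 / 2.497e+06 = 1.205e-06 m/day.
In each layer the seepage velocity is v_i = q/n_i, so the layer transit time is t_i = b_i·n_i / q:
  layer 1 (clay): t_1 = 8.39 × 0.05 / 1.205e-06 = 3.480e+05 d
  layer 2 (medium sand): t_2 = 7.99 × 0.28 / 1.205e-06 = 1.856e+06 d
Total t = Σ t_i = 2.204e+06 days = 6034 years.

6030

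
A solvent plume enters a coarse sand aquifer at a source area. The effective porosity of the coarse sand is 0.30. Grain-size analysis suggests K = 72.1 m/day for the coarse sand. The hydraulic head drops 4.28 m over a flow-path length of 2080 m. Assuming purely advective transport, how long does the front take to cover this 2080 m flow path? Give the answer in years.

11.5

Hydraulic gradient i = Δh / L = 4.28 / 2080 = 0.002058.
Darcy flux q = K · i = 72.10 × 0.002058 = 0.1484 m/day.
Seepage velocity v = q / n_e = 0.1484 / 0.30 = 0.4945 m/day.
Travel time t = L / v = 2080 / 0.4945 = 4206 days = 11.52 years.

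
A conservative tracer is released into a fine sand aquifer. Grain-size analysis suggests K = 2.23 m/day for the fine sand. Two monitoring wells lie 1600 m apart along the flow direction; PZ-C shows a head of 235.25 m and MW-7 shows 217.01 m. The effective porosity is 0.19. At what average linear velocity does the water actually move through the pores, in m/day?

Hydraulic gradient i = (235.25 − 217.01) / 1600 = 18.24 / 1600 = 0.01140.
Darcy flux q = K · i = 2.230 × 0.01140 = 0.02542 m/day.
Seepage velocity v = q / n_e = 0.02542 / 0.19 = 0.1338 m/day.

0.134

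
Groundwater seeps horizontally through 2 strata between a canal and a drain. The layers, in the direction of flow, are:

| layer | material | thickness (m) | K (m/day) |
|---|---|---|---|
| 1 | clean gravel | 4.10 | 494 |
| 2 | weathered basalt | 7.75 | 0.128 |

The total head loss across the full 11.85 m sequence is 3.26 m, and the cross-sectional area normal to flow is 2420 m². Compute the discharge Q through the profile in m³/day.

Flow is perpendicular to layering, so the layers act in series and the equivalent K is the thickness-weighted harmonic mean.
Total thickness L = 4.10 + 7.75 = 11.85 m.
Σ(b_i/K_i) = 4.10/494 + 7.75/0.128 = 60.56 d.
K_eq = L / Σ(b_i/K_i) = 11.85 / 60.56 = 0.1957 m/day.
Q = K_eq · A · (Δh/L) = 0.1957 × 2420 × (3.26/11.85) = 130.3 m³/day.

130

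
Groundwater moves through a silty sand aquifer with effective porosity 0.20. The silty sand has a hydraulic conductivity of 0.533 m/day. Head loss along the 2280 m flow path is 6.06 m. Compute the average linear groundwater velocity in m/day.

Hydraulic gradient i = Δh / L = 6.06 / 2280 = 0.002658.
Darcy flux q = K · i = 0.5330 × 0.002658 = 0.001417 m/day.
Seepage velocity v = q / n_e = 0.001417 / 0.20 = 0.007083 m/day.

0.00708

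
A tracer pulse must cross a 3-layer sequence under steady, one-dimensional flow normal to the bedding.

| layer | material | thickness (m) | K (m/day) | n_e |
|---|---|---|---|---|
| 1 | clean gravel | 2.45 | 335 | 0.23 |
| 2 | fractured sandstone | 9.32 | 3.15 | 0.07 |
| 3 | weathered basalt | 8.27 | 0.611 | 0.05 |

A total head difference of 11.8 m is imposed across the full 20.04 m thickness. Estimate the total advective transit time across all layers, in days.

With flow normal to the layers, continuity requires the same specific discharge q through every layer.
Σ(b_i/K_i) = 2.45/335 + 9.32/3.15 + 8.27/0.611 = 16.50 d.
q = Δh / Σ(b_i/K_i) = 11.8 / 16.50 = 0.7151 m/day.
In each layer the seepage velocity is v_i = q/n_i, so the layer transit time is t_i = b_i·n_i / q:
  layer 1 (clean gravel): t_1 = 2.45 × 0.23 / 0.7151 = 0.7880 d
  layer 2 (fractured sandstone): t_2 = 9.32 × 0.07 / 0.7151 = 0.9123 d
  layer 3 (weathered basalt): t_3 = 8.27 × 0.05 / 0.7151 = 0.5782 d
Total t = Σ t_i = 2.279 days.

2.28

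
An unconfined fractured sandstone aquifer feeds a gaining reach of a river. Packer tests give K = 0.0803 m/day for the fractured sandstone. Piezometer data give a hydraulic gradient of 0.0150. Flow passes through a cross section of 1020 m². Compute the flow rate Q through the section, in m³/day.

Hydraulic gradient i = 0.0150.
Darcy's law: Q = K · A · i = 0.08030 × 1020 × 0.01500 = 1.229 m³/day.

1.23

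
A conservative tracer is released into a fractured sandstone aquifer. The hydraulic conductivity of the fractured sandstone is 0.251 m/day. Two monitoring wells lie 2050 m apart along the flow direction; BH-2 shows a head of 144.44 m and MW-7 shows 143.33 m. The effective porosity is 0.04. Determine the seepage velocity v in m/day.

Hydraulic gradient i = (144.44 − 143.33) / 2050 = 1.11 / 2050 = 0.0005415.
Darcy flux q = K · i = 0.2510 × 0.0005415 = 0.0001359 m/day.
Seepage velocity v = q / n_e = 0.0001359 / 0.04 = 0.003398 m/day.

0.00340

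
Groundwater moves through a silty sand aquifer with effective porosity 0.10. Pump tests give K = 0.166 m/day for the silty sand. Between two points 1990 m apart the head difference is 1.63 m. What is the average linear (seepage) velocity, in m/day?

Hydraulic gradient i = Δh / L = 1.63 / 1990 = 0.0008191.
Darcy flux q = K · i = 0.1660 × 0.0008191 = 0.0001360 m/day.
Seepage velocity v = q / n_e = 0.0001360 / 0.10 = 0.001360 m/day.

0.00136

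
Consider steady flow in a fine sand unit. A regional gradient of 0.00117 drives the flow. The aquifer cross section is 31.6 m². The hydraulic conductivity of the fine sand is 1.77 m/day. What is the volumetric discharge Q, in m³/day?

Hydraulic gradient i = 0.00117.
Darcy's law: Q = K · A · i = 1.770 × 31.60 × 0.001170 = 0.06544 m³/day.

0.0654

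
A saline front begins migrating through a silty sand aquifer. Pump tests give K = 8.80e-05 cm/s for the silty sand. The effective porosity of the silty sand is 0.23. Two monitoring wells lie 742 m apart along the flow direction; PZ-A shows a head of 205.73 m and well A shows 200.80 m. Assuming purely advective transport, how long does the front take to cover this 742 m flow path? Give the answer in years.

925

Convert K: 8.80e-05 cm/s × 864 = 0.07603 m/day.
Hydraulic gradient i = (205.73 − 200.80) / 742 = 4.93 / 742 = 0.006644.
Darcy flux q = K · i = 0.07603 × 0.006644 = 0.0005052 m/day.
Seepage velocity v = q / n_e = 0.0005052 / 0.23 = 0.002196 m/day.
Travel time t = L / v = 742 / 0.002196 = 3.378e+05 days = 924.9 years.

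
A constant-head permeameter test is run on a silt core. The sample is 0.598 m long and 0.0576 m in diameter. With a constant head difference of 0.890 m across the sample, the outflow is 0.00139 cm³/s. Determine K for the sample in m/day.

0.0310

Cross-sectional area A = π·(d/2)² = π × (0.0576/2)² = 0.002606 m².
Convert discharge: 0.00139 cm³/s = 1.390e-09 m³/s.
Darcy's law rearranged: K = Q·L / (A·Δh) = 1.390e-09 × 0.598 / (0.002606 × 0.890) = 3.584e-07 m/s = 0.03097 m/day.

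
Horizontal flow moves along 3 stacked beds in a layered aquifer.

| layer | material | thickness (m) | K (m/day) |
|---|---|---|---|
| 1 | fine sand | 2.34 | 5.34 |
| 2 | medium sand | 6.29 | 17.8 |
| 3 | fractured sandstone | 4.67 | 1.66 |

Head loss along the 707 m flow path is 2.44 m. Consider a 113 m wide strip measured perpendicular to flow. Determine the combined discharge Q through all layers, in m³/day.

51.6

Flow is parallel to layering, so each bed carries its own Darcy discharge and the transmissivities add.
Σ(K_i·b_i) = 5.34×2.34 + 17.8×6.29 + 1.66×4.67 = 132.2 m²/day.
Hydraulic gradient i = Δh / L = 2.44 / 707 = 0.003451.
Q = Σ(K_i·b_i) · W · i = 132.2 × 113 × 0.003451 = 51.56 m³/day.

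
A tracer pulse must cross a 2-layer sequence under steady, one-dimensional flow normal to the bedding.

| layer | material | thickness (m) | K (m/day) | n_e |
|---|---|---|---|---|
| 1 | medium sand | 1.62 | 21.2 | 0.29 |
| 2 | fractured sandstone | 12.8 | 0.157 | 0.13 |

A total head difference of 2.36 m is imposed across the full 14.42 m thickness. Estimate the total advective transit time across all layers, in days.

With flow normal to the layers, continuity requires the same specific discharge q through every layer.
Σ(b_i/K_i) = 1.62/21.2 + 12.8/0.157 = 81.61 d.
q = Δh / Σ(b_i/K_i) = 2.36 / 81.61 = 0.02892 m/day.
In each layer the seepage velocity is v_i = q/n_i, so the layer transit time is t_i = b_i·n_i / q:
  layer 1 (medium sand): t_1 = 1.62 × 0.29 / 0.02892 = 16.24 d
  layer 2 (fractured sandstone): t_2 = 12.8 × 0.13 / 0.02892 = 57.54 d
Total t = Σ t_i = 73.78 days.

73.8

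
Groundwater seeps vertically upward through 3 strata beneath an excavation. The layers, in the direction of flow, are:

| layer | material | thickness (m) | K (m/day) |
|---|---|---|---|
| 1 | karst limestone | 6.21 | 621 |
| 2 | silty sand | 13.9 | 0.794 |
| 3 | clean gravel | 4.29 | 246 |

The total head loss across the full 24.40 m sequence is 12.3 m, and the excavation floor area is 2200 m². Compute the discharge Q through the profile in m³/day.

Flow is perpendicular to layering, so the layers act in series and the equivalent K is the thickness-weighted harmonic mean.
Total thickness L = 6.21 + 13.9 + 4.29 = 24.40 m.
Σ(b_i/K_i) = 6.21/621 + 13.9/0.794 + 4.29/246 = 17.53 d.
K_eq = L / Σ(b_i/K_i) = 24.40 / 17.53 = 1.392 m/day.
Q = K_eq · A · (Δh/L) = 1.392 × 2200 × (12.3/24.40) = 1543 m³/day.

1540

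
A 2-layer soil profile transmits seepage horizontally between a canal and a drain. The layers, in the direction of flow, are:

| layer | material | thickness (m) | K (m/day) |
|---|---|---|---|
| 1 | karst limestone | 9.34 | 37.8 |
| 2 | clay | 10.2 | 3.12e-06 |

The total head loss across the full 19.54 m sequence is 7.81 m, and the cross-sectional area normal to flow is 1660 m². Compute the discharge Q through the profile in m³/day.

0.00397

Flow is perpendicular to layering, so the layers act in series and the equivalent K is the thickness-weighted harmonic mean.
Total thickness L = 9.34 + 10.2 = 19.54 m.
Σ(b_i/K_i) = 9.34/37.8 + 10.2/3.12e-06 = 3.269e+06 d.
K_eq = L / Σ(b_i/K_i) = 19.54 / 3.269e+06 = 5.977e-06 m/day.
Q = K_eq · A · (Δh/L) = 5.977e-06 × 1660 × (7.81/19.54) = 0.003966 m³/day.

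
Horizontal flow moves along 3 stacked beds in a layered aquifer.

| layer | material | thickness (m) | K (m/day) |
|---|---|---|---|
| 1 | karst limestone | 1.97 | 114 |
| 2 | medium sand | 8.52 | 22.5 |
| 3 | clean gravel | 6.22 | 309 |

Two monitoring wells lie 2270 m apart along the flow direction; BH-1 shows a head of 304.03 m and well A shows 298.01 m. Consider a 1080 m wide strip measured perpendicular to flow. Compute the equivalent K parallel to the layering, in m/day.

Flow is parallel to layering, so each bed carries its own Darcy discharge and the transmissivities add.
Σ(K_i·b_i) = 114×1.97 + 22.5×8.52 + 309×6.22 = 2338 m²/day.
Total thickness b = 16.71 m, so K_eq = Σ(K_i·b_i)/b = 139.9 m/day.

140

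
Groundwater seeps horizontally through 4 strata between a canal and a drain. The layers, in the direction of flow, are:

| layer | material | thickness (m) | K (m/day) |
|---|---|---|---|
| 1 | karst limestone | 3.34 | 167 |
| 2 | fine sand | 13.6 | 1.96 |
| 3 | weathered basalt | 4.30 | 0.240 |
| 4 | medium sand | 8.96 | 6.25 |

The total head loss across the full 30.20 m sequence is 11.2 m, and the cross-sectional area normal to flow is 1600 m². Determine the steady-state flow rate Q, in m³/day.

Flow is perpendicular to layering, so the layers act in series and the equivalent K is the thickness-weighted harmonic mean.
Total thickness L = 3.34 + 13.6 + 4.30 + 8.96 = 30.20 m.
Σ(b_i/K_i) = 3.34/167 + 13.6/1.96 + 4.30/0.240 + 8.96/6.25 = 26.31 d.
K_eq = L / Σ(b_i/K_i) = 30.20 / 26.31 = 1.148 m/day.
Q = K_eq · A · (Δh/L) = 1.148 × 1600 × (11.2/30.20) = 681.1 m³/day.

681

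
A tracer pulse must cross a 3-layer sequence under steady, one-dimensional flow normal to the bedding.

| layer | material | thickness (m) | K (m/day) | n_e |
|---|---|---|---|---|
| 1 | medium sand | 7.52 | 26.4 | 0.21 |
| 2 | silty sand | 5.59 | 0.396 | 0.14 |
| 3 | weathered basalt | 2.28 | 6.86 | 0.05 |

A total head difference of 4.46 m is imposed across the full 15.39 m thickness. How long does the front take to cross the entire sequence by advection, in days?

With flow normal to the layers, continuity requires the same specific discharge q through every layer.
Σ(b_i/K_i) = 7.52/26.4 + 5.59/0.396 + 2.28/6.86 = 14.73 d.
q = Δh / Σ(b_i/K_i) = 4.46 / 14.73 = 0.3027 m/day.
In each layer the seepage velocity is v_i = q/n_i, so the layer transit time is t_i = b_i·n_i / q:
  layer 1 (medium sand): t_1 = 7.52 × 0.21 / 0.3027 = 5.217 d
  layer 2 (silty sand): t_2 = 5.59 × 0.14 / 0.3027 = 2.585 d
  layer 3 (weathered basalt): t_3 = 2.28 × 0.05 / 0.3027 = 0.3766 d
Total t = Σ t_i = 8.179 days.

8.18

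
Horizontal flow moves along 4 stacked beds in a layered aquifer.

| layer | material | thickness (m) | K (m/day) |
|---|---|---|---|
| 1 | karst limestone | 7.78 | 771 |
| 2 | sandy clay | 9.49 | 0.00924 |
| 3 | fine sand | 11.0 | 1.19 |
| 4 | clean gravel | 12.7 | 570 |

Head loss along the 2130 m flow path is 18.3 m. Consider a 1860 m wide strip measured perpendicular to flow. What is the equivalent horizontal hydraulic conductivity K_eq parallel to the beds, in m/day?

323

Flow is parallel to layering, so each bed carries its own Darcy discharge and the transmissivities add.
Σ(K_i·b_i) = 771×7.78 + 0.00924×9.49 + 1.19×11.0 + 570×12.7 = 13251 m²/day.
Total thickness b = 40.97 m, so K_eq = Σ(K_i·b_i)/b = 323.4 m/day.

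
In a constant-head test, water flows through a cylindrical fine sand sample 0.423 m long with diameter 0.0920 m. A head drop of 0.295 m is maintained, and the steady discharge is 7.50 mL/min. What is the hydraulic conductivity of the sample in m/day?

Cross-sectional area A = π·(d/2)² = π × (0.0920/2)² = 0.006648 m².
Convert discharge: 7.50 mL/min = 1.250e-07 m³/s.
Darcy's law rearranged: K = Q·L / (A·Δh) = 1.250e-07 × 0.423 / (0.006648 × 0.295) = 2.696e-05 m/s = 2.330 m/day.

2.33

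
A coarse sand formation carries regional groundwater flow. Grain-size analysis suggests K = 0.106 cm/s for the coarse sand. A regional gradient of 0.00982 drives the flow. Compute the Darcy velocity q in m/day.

0.899

Convert K: 0.106 cm/s × 864 = 91.58 m/day.
Hydraulic gradient i = 0.00982.
Specific discharge q = K · i = 91.58 × 0.009820 = 0.8994 m/day.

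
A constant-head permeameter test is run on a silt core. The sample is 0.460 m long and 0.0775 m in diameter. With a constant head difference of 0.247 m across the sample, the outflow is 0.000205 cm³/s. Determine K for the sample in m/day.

Cross-sectional area A = π·(d/2)² = π × (0.0775/2)² = 0.004717 m².
Convert discharge: 0.000205 cm³/s = 2.050e-10 m³/s.
Darcy's law rearranged: K = Q·L / (A·Δh) = 2.050e-10 × 0.460 / (0.004717 × 0.247) = 8.093e-08 m/s = 0.006993 m/day.

0.00699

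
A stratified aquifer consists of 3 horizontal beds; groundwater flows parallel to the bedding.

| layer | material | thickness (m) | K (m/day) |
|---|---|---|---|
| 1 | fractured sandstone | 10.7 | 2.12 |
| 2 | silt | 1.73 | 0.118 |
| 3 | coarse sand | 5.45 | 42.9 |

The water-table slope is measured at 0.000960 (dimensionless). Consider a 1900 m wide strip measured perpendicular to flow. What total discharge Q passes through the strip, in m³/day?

Flow is parallel to layering, so each bed carries its own Darcy discharge and the transmissivities add.
Σ(K_i·b_i) = 2.12×10.7 + 0.118×1.73 + 42.9×5.45 = 256.7 m²/day.
Hydraulic gradient i = 0.000960.
Q = Σ(K_i·b_i) · W · i = 256.7 × 1900 × 0.0009600 = 468.2 m³/day.

468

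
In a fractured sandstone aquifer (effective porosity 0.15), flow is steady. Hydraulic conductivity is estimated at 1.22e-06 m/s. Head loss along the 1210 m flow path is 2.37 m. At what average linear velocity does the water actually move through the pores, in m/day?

Convert K: 1.22e-06 m/s × 86400 = 0.1054 m/day.
Hydraulic gradient i = Δh / L = 2.37 / 1210 = 0.001959.
Darcy flux q = K · i = 0.1054 × 0.001959 = 0.0002065 m/day.
Seepage velocity v = q / n_e = 0.0002065 / 0.15 = 0.001376 m/day.

0.00138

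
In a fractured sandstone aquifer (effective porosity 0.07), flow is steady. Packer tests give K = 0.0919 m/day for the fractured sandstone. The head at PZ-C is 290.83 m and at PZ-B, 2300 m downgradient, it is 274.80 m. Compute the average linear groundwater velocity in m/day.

Hydraulic gradient i = (290.83 − 274.80) / 2300 = 16.03 / 2300 = 0.006970.
Darcy flux q = K · i = 0.09190 × 0.006970 = 0.0006405 m/day.
Seepage velocity v = q / n_e = 0.0006405 / 0.07 = 0.009150 m/day.

0.00915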